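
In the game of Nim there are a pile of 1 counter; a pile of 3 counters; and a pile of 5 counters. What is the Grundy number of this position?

7

Write each in binary and XOR column by column:
  001  (1)
  011  (3)
  101  (5)
  ---
  111  (7)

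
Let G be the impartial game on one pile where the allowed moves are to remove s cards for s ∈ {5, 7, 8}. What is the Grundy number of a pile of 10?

2

Compute g(0), g(1), … for moves {5, 7, 8}:
g(0) = mex{} = 0
g(1) = mex{} = 0
g(2) = mex{} = 0
g(3) = mex{} = 0
g(4) = mex{} = 0
g(5) = mex{0} = 1
g(6) = mex{0} = 1
g(7) = mex{0} = 1
g(8) = mex{0} = 1
g(9) = mex{0} = 1
g(10) = mex{0,1} = 2
So g(10) = 2.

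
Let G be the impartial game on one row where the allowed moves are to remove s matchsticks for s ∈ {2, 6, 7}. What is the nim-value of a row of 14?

Build the Grundy sequence with g(k) = mex{g(k−s) : s ∈ {2, 6, 7}, s ≤ k}:
g(0) = mex{} = 0
g(1) = mex{} = 0
g(2) = mex{0} = 1
g(3) = mex{0} = 1
g(4) = mex{1} = 0
g(5) = mex{1} = 0
g(6) = mex{0} = 1
g(7) = mex{0} = 1
g(8) = mex{0,1} = 2
g(9) = mex{1} = 0
g(10) = mex{0,1,2} = 3
g(11) = mex{0} = 1
g(12) = mex{0,1,3} = 2
g(13) = mex{1} = 0
g(14) = mex{1,2} = 0
So g(14) = 0.

0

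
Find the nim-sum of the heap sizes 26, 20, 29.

Write each in binary and XOR column by column:
  11010  (26)
  10100  (20)
  11101  (29)
  -----
  10011  (19)

19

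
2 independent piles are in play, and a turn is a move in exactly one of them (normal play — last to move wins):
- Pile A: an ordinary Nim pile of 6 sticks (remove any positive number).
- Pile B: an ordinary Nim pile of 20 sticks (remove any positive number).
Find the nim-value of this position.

Pile A is a plain Nim pile of size 6, so its Grundy value is 6.
Pile B is a plain Nim pile of size 20, so its Grundy value is 20.
The value of a disjunctive sum is the nim-sum of the parts.
Combined value = 6 ⊕ 20 = 18.

18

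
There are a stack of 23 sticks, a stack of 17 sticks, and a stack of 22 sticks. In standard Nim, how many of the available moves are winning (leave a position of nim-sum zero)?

3

In binary:
  10111  (23)
  10001  (17)
  10110  (22)
  -----
  10000  (16)
The overall nim-sum is X = 16. A stack of size p has a winning move iff p XOR X < p (reduce it to p XOR X).
  23: 23 XOR 16 = 7 < 23 — winning move (to 7).
  17: 17 XOR 16 = 1 < 17 — winning move (to 1).
  22: 22 XOR 16 = 6 < 22 — winning move (to 6).
That gives 3 winning moves.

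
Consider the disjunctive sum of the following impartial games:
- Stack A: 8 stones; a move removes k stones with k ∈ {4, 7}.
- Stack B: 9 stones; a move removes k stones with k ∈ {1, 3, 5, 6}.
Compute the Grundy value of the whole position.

1

Build the Grundy sequence for stack A with g(k) = mex{g(k−s) : s ∈ {4, 7}, s ≤ k}:
k:     0  1  2  3  4  5  6  7  8
g(k):  0  0  0  0  1  1  1  1  2
So g(8) = 2.
Grundy values for stack B (subtraction set {1, 3, 5, 6}):
k:     0  1  2  3  4  5  6  7  8  9
g(k):  0  1  0  1  0  1  2  3  2  3
So g(9) = 3.
By the Sprague-Grundy theorem, the Grundy value of a sum of independent games is the XOR of the component values.
Combined value = 2 XOR 3 = 1.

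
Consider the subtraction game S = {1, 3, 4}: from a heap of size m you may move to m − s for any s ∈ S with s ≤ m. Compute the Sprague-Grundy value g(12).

3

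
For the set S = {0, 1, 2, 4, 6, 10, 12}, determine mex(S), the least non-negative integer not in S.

The values 0, 1, 2 are all present; 3 is the first non-negative integer missing from the set.

3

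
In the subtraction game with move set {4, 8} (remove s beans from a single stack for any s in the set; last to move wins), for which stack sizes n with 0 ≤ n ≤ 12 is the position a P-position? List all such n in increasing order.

0, 1, 2, 3, 12

Compute g(0), g(1), … for moves {4, 8}:
g(0) = mex{} = 0
g(1) = mex{} = 0
g(2) = mex{} = 0
g(3) = mex{} = 0
g(4) = mex{0} = 1
g(5) = mex{0} = 1
g(6) = mex{0} = 1
g(7) = mex{0} = 1
g(8) = mex{0,1} = 2
g(9) = mex{0,1} = 2
g(10) = mex{0,1} = 2
g(11) = mex{0,1} = 2
g(12) = mex{1,2} = 0
The P-positions (g = 0) in 0..12 are 0, 1, 2, 3, 12.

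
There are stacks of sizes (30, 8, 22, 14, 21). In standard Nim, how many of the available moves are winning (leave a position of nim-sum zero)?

3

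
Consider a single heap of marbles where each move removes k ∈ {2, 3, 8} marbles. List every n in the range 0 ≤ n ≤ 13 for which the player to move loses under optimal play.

0, 1, 5, 6, 10, 11

Build the Grundy sequence with g(k) = mex{g(k−s) : s ∈ {2, 3, 8}, s ≤ k}:
g(0) = mex{} = 0
g(1) = mex{} = 0
g(2) = mex{0} = 1
g(3) = mex{0} = 1
g(4) = mex{0,1} = 2
g(5) = mex{1} = 0
g(6) = mex{1,2} = 0
g(7) = mex{0,2} = 1
g(8) = mex{0} = 1
g(9) = mex{0,1} = 2
g(10) = mex{1} = 0
g(11) = mex{1,2} = 0
g(12) = mex{0,2} = 1
g(13) = mex{0} = 1
The P-positions (g = 0) in 0..13 are 0, 1, 5, 6, 10, 11.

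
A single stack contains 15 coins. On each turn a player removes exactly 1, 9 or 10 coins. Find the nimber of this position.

3

Grundy values for subtraction set {1, 9, 10}:
k:     0  1  2  3  4  5  6  7  8  9 10 11 12 13 14 15
g(k):  0  1  0  1  0  1  0  1  0  1  2  3  2  3  2  3
So g(15) = 3.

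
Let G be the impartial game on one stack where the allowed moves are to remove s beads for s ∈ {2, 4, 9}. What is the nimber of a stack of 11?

Build the Grundy sequence with g(k) = mex{g(k−s) : s ∈ {2, 4, 9}, s ≤ k}:
g(0) = mex{} = 0
g(1) = mex{} = 0
g(2) = mex{0} = 1
g(3) = mex{0} = 1
g(4) = mex{0,1} = 2
g(5) = mex{0,1} = 2
g(6) = mex{1,2} = 0
g(7) = mex{1,2} = 0
g(8) = mex{0,2} = 1
g(9) = mex{0,2} = 1
g(10) = mex{0,1} = 2
g(11) = mex{0,1} = 2
So g(11) = 2.

2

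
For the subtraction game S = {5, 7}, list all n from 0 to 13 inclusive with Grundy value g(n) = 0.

Compute g(0), g(1), … for moves {5, 7}:
g(0) = mex{} = 0
g(1) = mex{} = 0
g(2) = mex{} = 0
g(3) = mex{} = 0
g(4) = mex{} = 0
g(5) = mex{0} = 1
g(6) = mex{0} = 1
g(7) = mex{0} = 1
g(8) = mex{0} = 1
g(9) = mex{0} = 1
g(10) = mex{0,1} = 2
g(11) = mex{0,1} = 2
g(12) = mex{1} = 0
g(13) = mex{1} = 0
The P-positions (g = 0) in 0..13 are 0, 1, 2, 3, 4, 12, 13.

0, 1, 2, 3, 4, 12, 13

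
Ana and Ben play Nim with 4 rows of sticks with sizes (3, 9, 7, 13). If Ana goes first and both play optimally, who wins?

Ben wins

Nim-sum: 3 XOR 9 XOR 7 XOR 13 = 0.
The nim-sum is 0, so this is a P-position: the player to move is in a losing position under optimal play; Ana is about to move from it and so loses — Ben wins.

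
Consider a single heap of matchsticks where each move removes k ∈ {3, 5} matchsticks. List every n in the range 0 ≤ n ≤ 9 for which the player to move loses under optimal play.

0, 1, 2, 8, 9

Grundy values for subtraction set {3, 5}:
g(0) = mex{} = 0
g(1) = mex{} = 0
g(2) = mex{} = 0
g(3) = mex{0} = 1
g(4) = mex{0} = 1
g(5) = mex{0} = 1
g(6) = mex{0,1} = 2
g(7) = mex{0,1} = 2
g(8) = mex{1} = 0
g(9) = mex{1,2} = 0
The P-positions (g = 0) in 0..9 are 0, 1, 2, 8, 9.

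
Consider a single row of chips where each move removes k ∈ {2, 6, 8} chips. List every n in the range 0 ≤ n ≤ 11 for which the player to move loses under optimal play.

0, 1, 4, 5

Compute g(0), g(1), … for moves {2, 6, 8}:
g(0) = mex{} = 0
g(1) = mex{} = 0
g(2) = mex{0} = 1
g(3) = mex{0} = 1
g(4) = mex{1} = 0
g(5) = mex{1} = 0
g(6) = mex{0} = 1
g(7) = mex{0} = 1
g(8) = mex{0,1} = 2
g(9) = mex{0,1} = 2
g(10) = mex{0,1,2} = 3
g(11) = mex{0,1,2} = 3
The P-positions (g = 0) in 0..11 are 0, 1, 4, 5.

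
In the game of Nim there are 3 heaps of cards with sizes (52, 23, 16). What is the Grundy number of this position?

In binary:
  110100  (52)
  010111  (23)
  010000  (16)
  ------
  110011  (51)

51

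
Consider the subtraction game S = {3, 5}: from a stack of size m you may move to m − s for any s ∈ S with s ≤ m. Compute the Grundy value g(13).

1

Grundy values for subtraction set {3, 5}:
k:     0  1  2  3  4  5  6  7  8  9 10 11 12 13
g(k):  0  0  0  1  1  1  2  2  0  0  0  1  1  1
So g(13) = 1.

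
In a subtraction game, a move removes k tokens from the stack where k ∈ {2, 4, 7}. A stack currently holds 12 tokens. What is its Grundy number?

Grundy values for subtraction set {2, 4, 7}:
k:     0  1  2  3  4  5  6  7  8  9 10 11 12
g(k):  0  0  1  1  2  2  0  3  1  0  2  1  0
So g(12) = 0.

0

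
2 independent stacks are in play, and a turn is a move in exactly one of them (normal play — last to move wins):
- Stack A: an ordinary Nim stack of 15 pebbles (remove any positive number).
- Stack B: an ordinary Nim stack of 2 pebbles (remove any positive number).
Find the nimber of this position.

13

Stack A is a plain Nim stack of size 15, so its Grundy value is 15.
Stack B is a plain Nim stack of size 2, so its Grundy value is 2.
The value of a disjunctive sum is the nim-sum of the parts.
Combined value = 15 ⊕ 2 = 13.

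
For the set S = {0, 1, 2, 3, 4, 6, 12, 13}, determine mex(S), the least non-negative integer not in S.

5

The values 0, 1, 2, 3, 4 are all present; 5 is the first non-negative integer missing from the set.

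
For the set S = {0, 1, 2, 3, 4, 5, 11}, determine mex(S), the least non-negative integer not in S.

The values 0, 1, 2, 3, 4, 5 are all present; 6 is the first non-negative integer missing from the set.

6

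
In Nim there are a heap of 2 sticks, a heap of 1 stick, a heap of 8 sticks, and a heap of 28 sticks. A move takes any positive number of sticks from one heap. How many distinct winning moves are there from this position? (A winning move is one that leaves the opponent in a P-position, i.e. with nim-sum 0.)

1

Write each in binary and XOR column by column:
  00010  (2)
  00001  (1)
  01000  (8)
  11100  (28)
  -----
  10111  (23)
The overall nim-sum is X = 23. A heap of size p has a winning move iff p XOR X < p (reduce it to p XOR X).
  2: 2 XOR 23 = 21 ≥ 2 — no move.
  1: 1 XOR 23 = 22 ≥ 1 — no move.
  8: 8 XOR 23 = 31 ≥ 8 — no move.
  28: 28 XOR 23 = 11 < 28 — winning move (to 11).
That gives 1 winning move.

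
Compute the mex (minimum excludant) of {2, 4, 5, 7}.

0 is not in the set, so the mex is 0.

0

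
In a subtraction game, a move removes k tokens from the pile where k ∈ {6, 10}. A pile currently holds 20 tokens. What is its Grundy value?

Build the Grundy sequence with g(k) = mex{g(k−s) : s ∈ {6, 10}, s ≤ k}:
k:     0  1  2  3  4  5  6  7  8  9 10 11 12 13 14 15 16 17 18 19 20
g(k):  0  0  0  0  0  0  1  1  1  1  1  1  2  2  2  2  0  0  0  0  0
So g(20) = 0.

0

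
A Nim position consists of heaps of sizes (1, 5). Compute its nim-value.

4

Nim-sum: 1 ^ 5 = 4.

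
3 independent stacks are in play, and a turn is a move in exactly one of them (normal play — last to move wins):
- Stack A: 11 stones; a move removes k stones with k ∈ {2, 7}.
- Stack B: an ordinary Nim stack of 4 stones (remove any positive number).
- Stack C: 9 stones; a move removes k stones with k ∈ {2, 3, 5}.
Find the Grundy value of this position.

4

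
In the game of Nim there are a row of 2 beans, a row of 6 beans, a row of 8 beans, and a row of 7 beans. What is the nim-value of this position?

In binary:
  0010  (2)
  0110  (6)
  1000  (8)
  0111  (7)
  ----
  1011  (11)

11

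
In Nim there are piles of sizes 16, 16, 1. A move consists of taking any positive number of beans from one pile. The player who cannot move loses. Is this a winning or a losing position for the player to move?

Winning position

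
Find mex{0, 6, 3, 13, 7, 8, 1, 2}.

The values 0, 1, 2, 3 are all present; 4 is the first non-negative integer missing from the set.

4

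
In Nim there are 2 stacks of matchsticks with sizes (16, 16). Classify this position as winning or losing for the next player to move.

Losing position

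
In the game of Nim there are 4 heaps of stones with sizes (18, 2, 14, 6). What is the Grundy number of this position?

24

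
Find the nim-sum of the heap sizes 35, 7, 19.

Nim-sum: 35 XOR 7 XOR 19 = 55.

55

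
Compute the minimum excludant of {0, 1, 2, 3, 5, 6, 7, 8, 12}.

4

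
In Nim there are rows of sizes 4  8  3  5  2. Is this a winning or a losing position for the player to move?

Winning position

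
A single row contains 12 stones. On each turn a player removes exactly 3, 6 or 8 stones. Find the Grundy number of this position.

0

Build the Grundy sequence with g(k) = mex{g(k−s) : s ∈ {3, 6, 8}, s ≤ k}:
g(0) = mex{} = 0
g(1) = mex{} = 0
g(2) = mex{} = 0
g(3) = mex{0} = 1
g(4) = mex{0} = 1
g(5) = mex{0} = 1
g(6) = mex{0,1} = 2
g(7) = mex{0,1} = 2
g(8) = mex{0,1} = 2
g(9) = mex{0,1,2} = 3
g(10) = mex{0,1,2} = 3
g(11) = mex{1,2} = 0
g(12) = mex{1,2,3} = 0
So g(12) = 0.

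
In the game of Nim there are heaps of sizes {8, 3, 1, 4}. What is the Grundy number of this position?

Bitwise XOR of the heap sizes:
  1000  (8)
  0011  (3)
  0001  (1)
  0100  (4)
  ----
  1110  (14)

14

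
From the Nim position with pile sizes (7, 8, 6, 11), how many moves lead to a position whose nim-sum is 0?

3

Nim-sum: 7 XOR 8 XOR 6 XOR 11 = 2.
The overall nim-sum is X = 2. A pile of size p has a winning move iff p XOR X < p (reduce it to p XOR X).
  7: 7 XOR 2 = 5 < 7 — winning move (to 5).
  8: 8 XOR 2 = 10 ≥ 8 — no move.
  6: 6 XOR 2 = 4 < 6 — winning move (to 4).
  11: 11 XOR 2 = 9 < 11 — winning move (to 9).
That gives 3 winning moves.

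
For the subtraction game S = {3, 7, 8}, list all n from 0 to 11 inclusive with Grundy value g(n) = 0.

Grundy values for subtraction set {3, 7, 8}:
k:     0  1  2  3  4  5  6  7  8  9 10 11
g(k):  0  0  0  1  1  1  0  2  2  1  3  0
The P-positions (g = 0) in 0..11 are 0, 1, 2, 6, 11.

0, 1, 2, 6, 11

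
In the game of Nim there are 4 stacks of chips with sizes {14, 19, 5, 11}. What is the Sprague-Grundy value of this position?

Write each in binary and XOR column by column:
  01110  (14)
  10011  (19)
  00101  (5)
  01011  (11)
  -----
  10011  (19)

19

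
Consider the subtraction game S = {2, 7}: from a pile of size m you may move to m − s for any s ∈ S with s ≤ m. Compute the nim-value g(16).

1

Compute g(0), g(1), … for moves {2, 7}:
k:     0  1  2  3  4  5  6  7  8  9 10 11 12 13 14 15 16
g(k):  0  0  1  1  0  0  1  1  2  0  0  1  1  0  0  1  1
So g(16) = 1.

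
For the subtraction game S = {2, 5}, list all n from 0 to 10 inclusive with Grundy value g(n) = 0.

Grundy values for subtraction set {2, 5}:
k:     0  1  2  3  4  5  6  7  8  9 10
g(k):  0  0  1  1  0  2  1  0  0  1  1
The P-positions (g = 0) in 0..10 are 0, 1, 4, 7, 8.

0, 1, 4, 7, 8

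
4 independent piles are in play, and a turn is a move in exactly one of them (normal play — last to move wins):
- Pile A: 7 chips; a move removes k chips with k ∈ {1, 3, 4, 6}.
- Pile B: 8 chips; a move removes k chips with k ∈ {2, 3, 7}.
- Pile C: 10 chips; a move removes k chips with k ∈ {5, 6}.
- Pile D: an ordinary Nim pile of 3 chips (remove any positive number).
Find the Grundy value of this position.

0

For pile A, compute g(0), g(1), … with moves {1, 3, 4, 6}:
k:     0  1  2  3  4  5  6  7
g(k):  0  1  0  1  2  3  2  0
So g(7) = 0.
Build the Grundy sequence for pile B with g(k) = mex{g(k−s) : s ∈ {2, 3, 7}, s ≤ k}:
k:     0  1  2  3  4  5  6  7  8
g(k):  0  0  1  1  2  0  0  1  1
So g(8) = 1.
Build the Grundy sequence for pile C with g(k) = mex{g(k−s) : s ∈ {5, 6}, s ≤ k}:
g(0) = mex{} = 0
g(1) = mex{} = 0
g(2) = mex{} = 0
g(3) = mex{} = 0
g(4) = mex{} = 0
g(5) = mex{0} = 1
g(6) = mex{0} = 1
g(7) = mex{0} = 1
g(8) = mex{0} = 1
g(9) = mex{0} = 1
g(10) = mex{0,1} = 2
So g(10) = 2.
Pile D is a plain Nim pile of size 3, so its Grundy value is 3.
The value of a disjunctive sum is the nim-sum of the parts.
Combined value = 0 ⊕ 1 ⊕ 2 ⊕ 3 = 0.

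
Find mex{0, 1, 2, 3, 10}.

The values 0, 1, 2, 3 are all present; 4 is the first non-negative integer missing from the set.

4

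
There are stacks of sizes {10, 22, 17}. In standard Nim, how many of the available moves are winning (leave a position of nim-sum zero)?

Bitwise XOR of the heap sizes:
  01010  (10)
  10110  (22)
  10001  (17)
  -----
  01101  (13)
The overall nim-sum is X = 13. A stack of size p has a winning move iff p XOR X < p (reduce it to p XOR X).
  10: 10 XOR 13 = 7 < 10 — winning move (to 7).
  22: 22 XOR 13 = 27 ≥ 22 — no move.
  17: 17 XOR 13 = 28 ≥ 17 — no move.
That gives 1 winning move.

1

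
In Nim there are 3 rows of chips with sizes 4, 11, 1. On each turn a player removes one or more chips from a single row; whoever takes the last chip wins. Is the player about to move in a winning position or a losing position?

Winning position

Write each in binary and XOR column by column:
  0100  (4)
  1011  (11)
  0001  (1)
  ----
  1110  (14)
The nim-sum is 14 ≠ 0, so this is an N-position: the player to move can win.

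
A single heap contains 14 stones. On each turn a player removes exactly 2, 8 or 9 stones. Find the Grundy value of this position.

Compute g(0), g(1), … for moves {2, 8, 9}:
k:     0  1  2  3  4  5  6  7  8  9 10 11 12 13 14
g(k):  0  0  1  1  0  0  1  1  2  2  3  0  2  1  3
So g(14) = 3.

3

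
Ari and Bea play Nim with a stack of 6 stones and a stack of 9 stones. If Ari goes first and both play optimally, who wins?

Ari wins

Nim-sum: 6 ^ 9 = 15.
The nim-sum is 15 ≠ 0, so this is an N-position: the player to move can win; Ari has a winning move.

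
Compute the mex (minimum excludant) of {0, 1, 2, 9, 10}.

The values 0, 1, 2 are all present; 3 is the first non-negative integer missing from the set.

3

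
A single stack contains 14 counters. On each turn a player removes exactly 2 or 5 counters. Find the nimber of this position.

Grundy values for subtraction set {2, 5}:
k:     0  1  2  3  4  5  6  7  8  9 10 11 12 13 14
g(k):  0  0  1  1  0  2  1  0  0  1  1  0  2  1  0
So g(14) = 0.

0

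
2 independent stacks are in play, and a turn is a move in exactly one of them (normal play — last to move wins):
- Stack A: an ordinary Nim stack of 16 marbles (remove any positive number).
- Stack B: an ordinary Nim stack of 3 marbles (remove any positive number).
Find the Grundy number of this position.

19

Stack A is a plain Nim stack of size 16, so its Grundy value is 16.
Stack B is a plain Nim stack of size 3, so its Grundy value is 3.
By the Sprague-Grundy theorem, the Grundy value of a sum of independent games is the XOR of the component values.
Combined value = 16 ⊕ 3 = 19.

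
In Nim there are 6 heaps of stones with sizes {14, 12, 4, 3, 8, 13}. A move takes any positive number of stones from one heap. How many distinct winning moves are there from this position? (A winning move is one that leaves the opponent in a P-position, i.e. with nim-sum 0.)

Compute the nim-sum pairwise:
14 ^ 12 = 2
2 ^ 4 = 6
6 ^ 3 = 5
5 ^ 8 = 13
13 ^ 13 = 0
The nim-sum is already 0, so every move leaves a nonzero nim-sum — there are no winning moves.

0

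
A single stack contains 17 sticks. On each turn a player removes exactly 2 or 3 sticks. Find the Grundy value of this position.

1

Grundy values for subtraction set {2, 3}:
k:     0  1  2  3  4  5  6  7  8  9 10 11 12 13 14 15 16 17
g(k):  0  0  1  1  2  0  0  1  1  2  0  0  1  1  2  0  0  1
So g(17) = 1.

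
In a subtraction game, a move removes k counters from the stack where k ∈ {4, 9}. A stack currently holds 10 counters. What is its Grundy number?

Grundy values for subtraction set {4, 9}:
g(0) = mex{} = 0
g(1) = mex{} = 0
g(2) = mex{} = 0
g(3) = mex{} = 0
g(4) = mex{0} = 1
g(5) = mex{0} = 1
g(6) = mex{0} = 1
g(7) = mex{0} = 1
g(8) = mex{1} = 0
g(9) = mex{0,1} = 2
g(10) = mex{0,1} = 2
So g(10) = 2.

2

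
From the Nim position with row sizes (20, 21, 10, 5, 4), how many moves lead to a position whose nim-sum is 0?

1

In binary:
  10100  (20)
  10101  (21)
  01010  (10)
  00101  (5)
  00100  (4)
  -----
  01010  (10)
The overall nim-sum is X = 10. A row of size p has a winning move iff p XOR X < p (reduce it to p XOR X).
  20: 20 XOR 10 = 30 ≥ 20 — no move.
  21: 21 XOR 10 = 31 ≥ 21 — no move.
  10: 10 XOR 10 = 0 < 10 — winning move (to 0).
  5: 5 XOR 10 = 15 ≥ 5 — no move.
  4: 4 XOR 10 = 14 ≥ 4 — no move.
That gives 1 winning move.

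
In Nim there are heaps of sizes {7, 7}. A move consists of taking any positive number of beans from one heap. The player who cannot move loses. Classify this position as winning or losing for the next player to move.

Losing position

Nim-sum: 7 ⊕ 7 = 0.
The nim-sum is 0, so this is a P-position: the player to move is in a losing position under optimal play.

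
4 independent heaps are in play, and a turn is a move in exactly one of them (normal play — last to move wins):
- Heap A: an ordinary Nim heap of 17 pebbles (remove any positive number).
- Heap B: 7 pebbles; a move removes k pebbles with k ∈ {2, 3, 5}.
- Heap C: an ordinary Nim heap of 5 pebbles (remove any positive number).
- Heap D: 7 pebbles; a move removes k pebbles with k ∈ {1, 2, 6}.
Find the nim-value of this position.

20

Heap A is a plain Nim heap of size 17, so its Grundy value is 17.
For heap B, compute g(0), g(1), … with moves {2, 3, 5}:
g(0) = mex{} = 0
g(1) = mex{} = 0
g(2) = mex{0} = 1
g(3) = mex{0} = 1
g(4) = mex{0,1} = 2
g(5) = mex{0,1} = 2
g(6) = mex{0,1,2} = 3
g(7) = mex{1,2} = 0
So g(7) = 0.
Heap C is a plain Nim heap of size 5, so its Grundy value is 5.
For heap D, compute g(0), g(1), … with moves {1, 2, 6}:
k:     0  1  2  3  4  5  6  7
g(k):  0  1  2  0  1  2  3  0
So g(7) = 0.
By the Sprague-Grundy theorem, the Grundy value of a sum of independent games is the XOR of the component values.
Combined value = 17 XOR 0 XOR 5 XOR 0 = 20.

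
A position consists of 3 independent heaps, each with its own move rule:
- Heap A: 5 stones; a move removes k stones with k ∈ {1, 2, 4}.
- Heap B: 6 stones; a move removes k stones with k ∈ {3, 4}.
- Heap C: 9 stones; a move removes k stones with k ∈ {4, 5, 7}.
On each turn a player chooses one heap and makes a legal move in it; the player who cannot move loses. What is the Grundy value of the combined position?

2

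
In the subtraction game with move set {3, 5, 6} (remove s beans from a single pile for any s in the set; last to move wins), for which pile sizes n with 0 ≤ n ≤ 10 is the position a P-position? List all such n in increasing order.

0, 1, 2, 9, 10

Compute g(0), g(1), … for moves {3, 5, 6}:
k:     0  1  2  3  4  5  6  7  8  9 10
g(k):  0  0  0  1  1  1  2  2  2  0  0
The P-positions (g = 0) in 0..10 are 0, 1, 2, 9, 10.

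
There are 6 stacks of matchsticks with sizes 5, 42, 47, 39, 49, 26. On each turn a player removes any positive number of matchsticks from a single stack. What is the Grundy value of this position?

Write each in binary and XOR column by column:
  000101  (5)
  101010  (42)
  101111  (47)
  100111  (39)
  110001  (49)
  011010  (26)
  ------
  001100  (12)

12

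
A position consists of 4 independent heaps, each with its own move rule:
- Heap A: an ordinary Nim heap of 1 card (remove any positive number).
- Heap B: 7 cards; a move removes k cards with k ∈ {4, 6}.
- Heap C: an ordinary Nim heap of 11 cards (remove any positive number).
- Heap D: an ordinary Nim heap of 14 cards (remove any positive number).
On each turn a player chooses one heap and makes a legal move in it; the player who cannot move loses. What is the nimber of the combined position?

Heap A is a plain Nim heap of size 1, so its Grundy value is 1.
Build the Grundy sequence for heap B with g(k) = mex{g(k−s) : s ∈ {4, 6}, s ≤ k}:
k:     0  1  2  3  4  5  6  7
g(k):  0  0  0  0  1  1  1  1
So g(7) = 1.
Heap C is a plain Nim heap of size 11, so its Grundy value is 11.
Heap D is a plain Nim heap of size 14, so its Grundy value is 14.
By the Sprague-Grundy theorem, the Grundy value of a sum of independent games is the XOR of the component values.
Combined value = 1 XOR 1 XOR 11 XOR 14 = 5.

5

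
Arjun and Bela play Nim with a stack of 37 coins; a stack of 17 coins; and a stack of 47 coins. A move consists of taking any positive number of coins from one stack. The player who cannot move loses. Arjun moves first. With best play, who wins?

Compute the nim-sum pairwise:
37 ⊕ 17 = 52
52 ⊕ 47 = 27
The nim-sum is 27 ≠ 0, so this is an N-position: the player to move can win; Arjun has a winning move.

Arjun wins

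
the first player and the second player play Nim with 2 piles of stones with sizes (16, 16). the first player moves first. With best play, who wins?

Write each in binary and XOR column by column:
  10000  (16)
  10000  (16)
  -----
  00000  (0)
The nim-sum is 0, so this is a P-position: the player to move is in a losing position under optimal play; the first player is about to move from it and so loses — the second player wins.

the second player wins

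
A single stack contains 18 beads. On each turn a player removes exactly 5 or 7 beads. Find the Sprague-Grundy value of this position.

Compute g(0), g(1), … for moves {5, 7}:
k:     0  1  2  3  4  5  6  7  8  9 10 11 12 13 14 15 16 17 18
g(k):  0  0  0  0  0  1  1  1  1  1  2  2  0  0  0  0  0  1  1
So g(18) = 1.

1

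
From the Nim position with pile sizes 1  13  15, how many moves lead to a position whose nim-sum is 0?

1

Bitwise XOR of the heap sizes:
  0001  (1)
  1101  (13)
  1111  (15)
  ----
  0011  (3)
The overall nim-sum is X = 3. A pile of size p has a winning move iff p XOR X < p (reduce it to p XOR X).
  1: 1 XOR 3 = 2 ≥ 1 — no move.
  13: 13 XOR 3 = 14 ≥ 13 — no move.
  15: 15 XOR 3 = 12 < 15 — winning move (to 12).
That gives 1 winning move.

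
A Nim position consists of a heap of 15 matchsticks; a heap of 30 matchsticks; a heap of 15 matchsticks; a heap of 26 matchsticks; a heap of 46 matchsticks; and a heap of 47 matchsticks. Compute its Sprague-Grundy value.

5

Nim-sum: 15 ^ 30 ^ 15 ^ 26 ^ 46 ^ 47 = 5.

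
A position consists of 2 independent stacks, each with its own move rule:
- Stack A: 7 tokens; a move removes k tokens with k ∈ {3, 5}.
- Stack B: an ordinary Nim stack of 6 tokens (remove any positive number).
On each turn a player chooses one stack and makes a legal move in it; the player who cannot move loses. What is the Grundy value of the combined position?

4

Grundy values for stack A (subtraction set {3, 5}):
k:     0  1  2  3  4  5  6  7
g(k):  0  0  0  1  1  1  2  2
So g(7) = 2.
Stack B is a plain Nim stack of size 6, so its Grundy value is 6.
By the Sprague-Grundy theorem, the Grundy value of a sum of independent games is the XOR of the component values.
Combined value = 2 XOR 6 = 4.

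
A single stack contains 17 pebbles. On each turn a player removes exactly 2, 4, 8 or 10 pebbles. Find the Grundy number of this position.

2

Build the Grundy sequence with g(k) = mex{g(k−s) : s ∈ {2, 4, 8, 10}, s ≤ k}:
k:     0  1  2  3  4  5  6  7  8  9 10 11 12 13 14 15 16 17
g(k):  0  0  1  1  2  2  0  0  1  1  2  2  0  0  1  1  2  2
So g(17) = 2.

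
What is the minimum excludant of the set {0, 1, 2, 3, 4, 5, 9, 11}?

The values 0, 1, 2, 3, 4, 5 are all present; 6 is the first non-negative integer missing from the set.

6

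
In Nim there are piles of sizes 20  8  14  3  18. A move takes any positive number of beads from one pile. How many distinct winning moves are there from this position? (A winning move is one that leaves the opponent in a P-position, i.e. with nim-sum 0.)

Compute the nim-sum pairwise:
20 XOR 8 = 28
28 XOR 14 = 18
18 XOR 3 = 17
17 XOR 18 = 3
The overall nim-sum is X = 3. A pile of size p has a winning move iff p XOR X < p (reduce it to p XOR X).
  20: 20 XOR 3 = 23 ≥ 20 — no move.
  8: 8 XOR 3 = 11 ≥ 8 — no move.
  14: 14 XOR 3 = 13 < 14 — winning move (to 13).
  3: 3 XOR 3 = 0 < 3 — winning move (to 0).
  18: 18 XOR 3 = 17 < 18 — winning move (to 17).
That gives 3 winning moves.

3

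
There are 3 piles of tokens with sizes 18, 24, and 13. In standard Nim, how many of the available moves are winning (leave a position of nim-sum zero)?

Nim-sum: 18 ^ 24 ^ 13 = 7.
The overall nim-sum is X = 7. A pile of size p has a winning move iff p XOR X < p (reduce it to p XOR X).
  18: 18 XOR 7 = 21 ≥ 18 — no move.
  24: 24 XOR 7 = 31 ≥ 24 — no move.
  13: 13 XOR 7 = 10 < 13 — winning move (to 10).
That gives 1 winning move.

1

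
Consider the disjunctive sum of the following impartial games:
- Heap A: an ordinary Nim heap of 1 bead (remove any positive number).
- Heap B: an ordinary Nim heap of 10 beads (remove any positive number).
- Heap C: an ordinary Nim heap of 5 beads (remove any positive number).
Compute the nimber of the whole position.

14

Heap A is a plain Nim heap of size 1, so its Grundy value is 1.
Heap B is a plain Nim heap of size 10, so its Grundy value is 10.
Heap C is a plain Nim heap of size 5, so its Grundy value is 5.
The value of a disjunctive sum is the nim-sum of the parts.
Combined value = 1 XOR 10 XOR 5 = 14.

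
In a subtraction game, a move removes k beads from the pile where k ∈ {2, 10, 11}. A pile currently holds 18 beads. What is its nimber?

3

Compute g(0), g(1), … for moves {2, 10, 11}:
k:     0  1  2  3  4  5  6  7  8  9 10 11 12 13 14 15 16 17 18
g(k):  0  0  1  1  0  0  1  1  0  0  1  1  2  0  3  1  2  0  3
So g(18) = 3.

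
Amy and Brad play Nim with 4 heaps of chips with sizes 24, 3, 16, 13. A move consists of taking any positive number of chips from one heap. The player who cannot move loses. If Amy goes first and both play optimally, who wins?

Amy wins

Nim-sum: 24 ^ 3 ^ 16 ^ 13 = 6.
The nim-sum is 6 ≠ 0, so this is an N-position: the player to move can win; Amy has a winning move.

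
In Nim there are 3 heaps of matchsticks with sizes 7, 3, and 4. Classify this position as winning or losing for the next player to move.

In binary:
  111  (7)
  011  (3)
  100  (4)
  ---
  000  (0)
The nim-sum is 0, so this is a P-position: the player to move is in a losing position under optimal play.

Losing position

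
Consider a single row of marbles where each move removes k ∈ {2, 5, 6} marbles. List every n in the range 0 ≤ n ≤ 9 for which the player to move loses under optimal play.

Grundy values for subtraction set {2, 5, 6}:
k:     0  1  2  3  4  5  6  7  8  9
g(k):  0  0  1  1  0  2  1  3  0  2
The P-positions (g = 0) in 0..9 are 0, 1, 4, 8.

0, 1, 4, 8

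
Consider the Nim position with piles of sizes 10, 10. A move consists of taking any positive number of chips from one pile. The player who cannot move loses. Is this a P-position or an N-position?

In binary:
  1010  (10)
  1010  (10)
  ----
  0000  (0)
The nim-sum is 0, so this is a P-position: the player to move is in a losing position under optimal play.

P-position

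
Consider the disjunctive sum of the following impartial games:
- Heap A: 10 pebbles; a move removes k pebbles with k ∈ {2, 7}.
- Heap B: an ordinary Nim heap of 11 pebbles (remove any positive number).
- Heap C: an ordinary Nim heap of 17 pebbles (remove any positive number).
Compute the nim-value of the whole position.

26

Grundy values for heap A (subtraction set {2, 7}):
k:     0  1  2  3  4  5  6  7  8  9 10
g(k):  0  0  1  1  0  0  1  1  2  0  0
So g(10) = 0.
Heap B is a plain Nim heap of size 11, so its Grundy value is 11.
Heap C is a plain Nim heap of size 17, so its Grundy value is 17.
The value of a disjunctive sum is the nim-sum of the parts.
Combined value = 0 XOR 11 XOR 17 = 26.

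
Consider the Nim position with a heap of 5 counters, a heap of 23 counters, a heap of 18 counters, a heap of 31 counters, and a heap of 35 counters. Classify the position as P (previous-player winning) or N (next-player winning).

Nim-sum: 5 ⊕ 23 ⊕ 18 ⊕ 31 ⊕ 35 = 60.
The nim-sum is 60 ≠ 0, so this is an N-position: the player to move can win.

N-position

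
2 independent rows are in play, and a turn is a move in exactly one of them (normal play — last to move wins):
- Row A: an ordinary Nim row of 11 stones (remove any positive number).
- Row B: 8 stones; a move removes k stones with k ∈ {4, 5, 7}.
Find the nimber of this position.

Row A is a plain Nim row of size 11, so its Grundy value is 11.
Build the Grundy sequence for row B with g(k) = mex{g(k−s) : s ∈ {4, 5, 7}, s ≤ k}:
g(0) = mex{} = 0
g(1) = mex{} = 0
g(2) = mex{} = 0
g(3) = mex{} = 0
g(4) = mex{0} = 1
g(5) = mex{0} = 1
g(6) = mex{0} = 1
g(7) = mex{0} = 1
g(8) = mex{0,1} = 2
So g(8) = 2.
By the Sprague-Grundy theorem, the Grundy value of a sum of independent games is the XOR of the component values.
Combined value = 11 ⊕ 2 = 9.

9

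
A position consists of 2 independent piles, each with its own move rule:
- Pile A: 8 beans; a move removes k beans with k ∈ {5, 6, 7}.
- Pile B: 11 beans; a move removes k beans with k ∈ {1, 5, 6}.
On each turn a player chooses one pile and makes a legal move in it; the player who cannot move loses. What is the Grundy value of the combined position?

For pile A, compute g(0), g(1), … with moves {5, 6, 7}:
k:     0  1  2  3  4  5  6  7  8
g(k):  0  0  0  0  0  1  1  1  1
So g(8) = 1.
For pile B, compute g(0), g(1), … with moves {1, 5, 6}:
g(0) = mex{} = 0
g(1) = mex{0} = 1
g(2) = mex{1} = 0
g(3) = mex{0} = 1
g(4) = mex{1} = 0
g(5) = mex{0} = 1
g(6) = mex{0,1} = 2
g(7) = mex{0,1,2} = 3
g(8) = mex{0,1,3} = 2
g(9) = mex{0,1,2} = 3
g(10) = mex{0,1,3} = 2
g(11) = mex{1,2} = 0
So g(11) = 0.
By the Sprague-Grundy theorem, the Grundy value of a sum of independent games is the XOR of the component values.
Combined value = 1 ⊕ 0 = 1.

1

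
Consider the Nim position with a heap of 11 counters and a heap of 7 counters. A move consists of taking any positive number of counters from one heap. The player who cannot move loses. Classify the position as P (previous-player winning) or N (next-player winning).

N-position

Compute the nim-sum pairwise:
11 XOR 7 = 12
The nim-sum is 12 ≠ 0, so this is an N-position: the player to move can win.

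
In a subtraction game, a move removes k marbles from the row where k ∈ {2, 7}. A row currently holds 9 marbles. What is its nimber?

Compute g(0), g(1), … for moves {2, 7}:
k:     0  1  2  3  4  5  6  7  8  9
g(k):  0  0  1  1  0  0  1  1  2  0
So g(9) = 0.

0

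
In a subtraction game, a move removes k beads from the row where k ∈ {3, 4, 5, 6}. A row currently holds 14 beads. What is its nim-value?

1

Build the Grundy sequence with g(k) = mex{g(k−s) : s ∈ {3, 4, 5, 6}, s ≤ k}:
g(0) = mex{} = 0
g(1) = mex{} = 0
g(2) = mex{} = 0
g(3) = mex{0} = 1
g(4) = mex{0} = 1
g(5) = mex{0} = 1
g(6) = mex{0,1} = 2
g(7) = mex{0,1} = 2
g(8) = mex{0,1} = 2
g(9) = mex{1,2} = 0
g(10) = mex{1,2} = 0
g(11) = mex{1,2} = 0
g(12) = mex{0,2} = 1
g(13) = mex{0,2} = 1
g(14) = mex{0,2} = 1
So g(14) = 1.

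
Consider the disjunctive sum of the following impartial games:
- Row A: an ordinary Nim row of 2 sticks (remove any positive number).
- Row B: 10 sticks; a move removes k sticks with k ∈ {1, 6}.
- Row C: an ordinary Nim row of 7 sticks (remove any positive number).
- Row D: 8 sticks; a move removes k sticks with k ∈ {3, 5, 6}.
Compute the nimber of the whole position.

Row A is a plain Nim row of size 2, so its Grundy value is 2.
For row B, compute g(0), g(1), … with moves {1, 6}:
g(0) = mex{} = 0
g(1) = mex{0} = 1
g(2) = mex{1} = 0
g(3) = mex{0} = 1
g(4) = mex{1} = 0
g(5) = mex{0} = 1
g(6) = mex{0,1} = 2
g(7) = mex{1,2} = 0
g(8) = mex{0} = 1
g(9) = mex{1} = 0
g(10) = mex{0} = 1
So g(10) = 1.
Row C is a plain Nim row of size 7, so its Grundy value is 7.
Grundy values for row D (subtraction set {3, 5, 6}):
k:     0  1  2  3  4  5  6  7  8
g(k):  0  0  0  1  1  1  2  2  2
So g(8) = 2.
By the Sprague-Grundy theorem, the Grundy value of a sum of independent games is the XOR of the component values.
Combined value = 2 ⊕ 1 ⊕ 7 ⊕ 2 = 6.

6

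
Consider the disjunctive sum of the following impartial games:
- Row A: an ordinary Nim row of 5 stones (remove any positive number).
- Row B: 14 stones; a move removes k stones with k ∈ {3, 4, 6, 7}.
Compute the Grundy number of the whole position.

4

Row A is a plain Nim row of size 5, so its Grundy value is 5.
For row B, compute g(0), g(1), … with moves {3, 4, 6, 7}:
g(0) = mex{} = 0
g(1) = mex{} = 0
g(2) = mex{} = 0
g(3) = mex{0} = 1
g(4) = mex{0} = 1
g(5) = mex{0} = 1
g(6) = mex{0,1} = 2
g(7) = mex{0,1} = 2
g(8) = mex{0,1} = 2
g(9) = mex{0,1,2} = 3
g(10) = mex{1,2} = 0
g(11) = mex{1,2} = 0
g(12) = mex{1,2,3} = 0
g(13) = mex{0,2,3} = 1
g(14) = mex{0,2} = 1
So g(14) = 1.
By the Sprague-Grundy theorem, the Grundy value of a sum of independent games is the XOR of the component values.
Combined value = 5 XOR 1 = 4.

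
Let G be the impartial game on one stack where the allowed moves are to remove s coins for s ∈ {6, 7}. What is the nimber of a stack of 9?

1

Build the Grundy sequence with g(k) = mex{g(k−s) : s ∈ {6, 7}, s ≤ k}:
g(0) = mex{} = 0
g(1) = mex{} = 0
g(2) = mex{} = 0
g(3) = mex{} = 0
g(4) = mex{} = 0
g(5) = mex{} = 0
g(6) = mex{0} = 1
g(7) = mex{0} = 1
g(8) = mex{0} = 1
g(9) = mex{0} = 1
So g(9) = 1.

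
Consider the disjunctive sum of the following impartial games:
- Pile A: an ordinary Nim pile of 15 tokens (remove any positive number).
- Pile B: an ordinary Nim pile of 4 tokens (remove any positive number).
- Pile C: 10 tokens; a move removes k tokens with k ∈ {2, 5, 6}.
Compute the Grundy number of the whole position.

Pile A is a plain Nim pile of size 15, so its Grundy value is 15.
Pile B is a plain Nim pile of size 4, so its Grundy value is 4.
Build the Grundy sequence for pile C with g(k) = mex{g(k−s) : s ∈ {2, 5, 6}, s ≤ k}:
k:     0  1  2  3  4  5  6  7  8  9 10
g(k):  0  0  1  1  0  2  1  3  0  2  1
So g(10) = 1.
The value of a disjunctive sum is the nim-sum of the parts.
Combined value = 15 ⊕ 4 ⊕ 1 = 10.

10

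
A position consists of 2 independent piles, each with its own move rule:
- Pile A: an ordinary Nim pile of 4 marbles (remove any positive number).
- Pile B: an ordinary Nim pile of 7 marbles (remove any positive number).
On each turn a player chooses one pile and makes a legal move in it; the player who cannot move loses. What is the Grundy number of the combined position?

Pile A is a plain Nim pile of size 4, so its Grundy value is 4.
Pile B is a plain Nim pile of size 7, so its Grundy value is 7.
The value of a disjunctive sum is the nim-sum of the parts.
Combined value = 4 ⊕ 7 = 3.

3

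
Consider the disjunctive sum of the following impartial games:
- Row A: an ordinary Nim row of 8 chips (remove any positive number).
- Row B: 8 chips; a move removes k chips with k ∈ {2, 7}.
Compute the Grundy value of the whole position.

10

Row A is a plain Nim row of size 8, so its Grundy value is 8.
Build the Grundy sequence for row B with g(k) = mex{g(k−s) : s ∈ {2, 7}, s ≤ k}:
g(0) = mex{} = 0
g(1) = mex{} = 0
g(2) = mex{0} = 1
g(3) = mex{0} = 1
g(4) = mex{1} = 0
g(5) = mex{1} = 0
g(6) = mex{0} = 1
g(7) = mex{0} = 1
g(8) = mex{0,1} = 2
So g(8) = 2.
The value of a disjunctive sum is the nim-sum of the parts.
Combined value = 8 XOR 2 = 10.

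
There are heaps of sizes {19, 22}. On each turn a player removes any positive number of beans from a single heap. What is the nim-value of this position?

Write each in binary and XOR column by column:
  10011  (19)
  10110  (22)
  -----
  00101  (5)

5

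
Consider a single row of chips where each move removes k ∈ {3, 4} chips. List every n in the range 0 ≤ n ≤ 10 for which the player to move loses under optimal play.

0, 1, 2, 7, 8, 9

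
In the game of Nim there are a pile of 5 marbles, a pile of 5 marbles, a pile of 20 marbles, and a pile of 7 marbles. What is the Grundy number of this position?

19

Nim-sum: 5 XOR 5 XOR 20 XOR 7 = 19.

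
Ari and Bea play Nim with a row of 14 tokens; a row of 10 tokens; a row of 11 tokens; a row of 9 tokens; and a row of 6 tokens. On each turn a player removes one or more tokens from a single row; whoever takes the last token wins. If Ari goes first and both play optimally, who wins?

In binary:
  1110  (14)
  1010  (10)
  1011  (11)
  1001  (9)
  0110  (6)
  ----
  0000  (0)
The nim-sum is 0, so this is a P-position: the player to move is in a losing position under optimal play; Ari is about to move from it and so loses — Bea wins.

Bea wins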